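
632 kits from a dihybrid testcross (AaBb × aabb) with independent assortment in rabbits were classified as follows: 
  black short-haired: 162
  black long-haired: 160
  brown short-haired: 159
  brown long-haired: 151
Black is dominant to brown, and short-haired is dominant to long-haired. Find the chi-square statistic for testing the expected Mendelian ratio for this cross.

A dihybrid testcross with independent assortment gives a 1:1:1:1 ratio.
Under the 1:1:1:1 hypothesis (Σ ratio = 4, N = 632):
  black short-haired: 632 × 1/4 = 158
  black long-haired: 632 × 1/4 = 158
  brown short-haired: 632 × 1/4 = 158
  brown long-haired: 632 × 1/4 = 158
χ² = Σ (O − E)² / E
  black short-haired: (162 − 158)² / 158 = 0.1013
  black long-haired: (160 − 158)² / 158 = 0.0253
  brown short-haired: (159 − 158)² / 158 = 0.0063
  brown long-haired: (151 − 158)² / 158 = 0.3101
χ² = 0.1013 + 0.0253 + 0.0063 + 0.3101 = 0.443

0.443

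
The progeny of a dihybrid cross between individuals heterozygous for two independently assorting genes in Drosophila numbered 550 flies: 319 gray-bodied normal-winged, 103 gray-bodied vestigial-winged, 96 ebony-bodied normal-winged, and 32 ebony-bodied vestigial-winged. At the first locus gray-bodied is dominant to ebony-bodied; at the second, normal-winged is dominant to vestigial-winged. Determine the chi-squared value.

A dihybrid F₂ with independent assortment and complete dominance at both loci gives a 9:3:3:1 phenotypic ratio.
The 9:3:3:1 ratio has 16 parts, so with N = 550 the expected counts are:
  gray-bodied normal-winged: 550 × 9/16 = 309.375
  gray-bodied vestigial-winged: 550 × 3/16 = 103.125
  ebony-bodied normal-winged: 550 × 3/16 = 103.125
  ebony-bodied vestigial-winged: 550 × 1/16 = 34.375
χ² = Σ (O − E)² / E
  gray-bodied normal-winged: (319 − 309.375)² / 309.375 = 0.2994
  gray-bodied vestigial-winged: (103 − 103.125)² / 103.125 = 0.0002
  ebony-bodied normal-winged: (96 − 103.125)² / 103.125 = 0.4923
  ebony-bodied vestigial-winged: (32 − 34.375)² / 34.375 = 0.1641
χ² = 0.2994 + 0.0002 + 0.4923 + 0.1641 = 0.956

0.956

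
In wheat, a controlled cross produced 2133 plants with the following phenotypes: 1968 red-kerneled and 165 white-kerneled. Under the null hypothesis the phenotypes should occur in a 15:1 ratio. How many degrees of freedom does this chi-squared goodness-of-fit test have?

1

A goodness-of-fit test with 2 phenotype classes has df = 2 − 1 = 1.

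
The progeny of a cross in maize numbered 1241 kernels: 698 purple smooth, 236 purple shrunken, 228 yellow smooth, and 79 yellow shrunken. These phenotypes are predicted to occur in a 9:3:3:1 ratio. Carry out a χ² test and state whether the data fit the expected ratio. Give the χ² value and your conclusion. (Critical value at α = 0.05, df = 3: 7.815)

0.168; consistent

Expected counts for N = 1241 under a 9:3:3:1 ratio (total parts = 16):
  purple smooth: 1241 × 9/16 = 698.0625
  purple shrunken: 1241 × 3/16 = 232.6875
  yellow smooth: 1241 × 3/16 = 232.6875
  yellow shrunken: 1241 × 1/16 = 77.5625
χ² = Σ (O − E)² / E
  purple smooth: (698 − 698.0625)² / 698.0625 = 0.0000
  purple shrunken: (236 − 232.6875)² / 232.6875 = 0.0472
  yellow smooth: (228 − 232.6875)² / 232.6875 = 0.0944
  yellow shrunken: (79 − 77.5625)² / 77.5625 = 0.0266
χ² = 0.0000 + 0.0472 + 0.0944 + 0.0266 = 0.1682 ≈ 0.168
Degrees of freedom = 4 − 1 = 3; critical value at α = 0.05 is 7.815.
Since 0.168 < 7.815, we fail to reject the null hypothesis — the data are consistent with the 9:3:3:1 ratio.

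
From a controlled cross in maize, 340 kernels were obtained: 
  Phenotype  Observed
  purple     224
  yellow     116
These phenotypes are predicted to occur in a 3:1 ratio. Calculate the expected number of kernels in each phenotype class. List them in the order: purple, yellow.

255, 85

Under the 3:1 hypothesis (Σ ratio = 4, N = 340):
  purple: 340 × 3/4 = 255
  yellow: 340 × 1/4 = 85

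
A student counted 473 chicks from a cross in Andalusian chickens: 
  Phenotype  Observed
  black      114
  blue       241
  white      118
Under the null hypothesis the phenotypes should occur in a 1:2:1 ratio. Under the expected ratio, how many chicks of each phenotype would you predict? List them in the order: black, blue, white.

118.25, 236.5, 118.25

Total ratio parts = 4. Expected numbers out of 473:
  black: 473 × 1/4 = 118.25
  blue: 473 × 2/4 = 236.5
  white: 473 × 1/4 = 118.25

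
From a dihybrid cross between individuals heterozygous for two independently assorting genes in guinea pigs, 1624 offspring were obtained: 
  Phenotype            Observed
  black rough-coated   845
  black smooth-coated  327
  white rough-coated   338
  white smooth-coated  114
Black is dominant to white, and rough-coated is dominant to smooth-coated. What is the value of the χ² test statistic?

A dihybrid F₂ with independent assortment and complete dominance at both loci gives a 9:3:3:1 phenotypic ratio.
The 9:3:3:1 ratio has 16 parts, so with N = 1624 the expected counts are:
  black rough-coated: 1624 × 9/16 = 913.5
  black smooth-coated: 1624 × 3/16 = 304.5
  white rough-coated: 1624 × 3/16 = 304.5
  white smooth-coated: 1624 × 1/16 = 101.5
χ² = Σ (O − E)² / E
  black rough-coated: (845 − 913.5)² / 913.5 = 5.1366
  black smooth-coated: (327 − 304.5)² / 304.5 = 1.6626
  white rough-coated: (338 − 304.5)² / 304.5 = 3.6856
  white smooth-coated: (114 − 101.5)² / 101.5 = 1.5394
χ² = 5.1366 + 1.6626 + 3.6856 + 1.5394 = 12.0242 ≈ 12.024

12.024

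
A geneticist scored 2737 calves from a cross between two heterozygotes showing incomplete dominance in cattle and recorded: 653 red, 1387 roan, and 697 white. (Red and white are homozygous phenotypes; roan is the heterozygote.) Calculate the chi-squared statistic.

1.915

With incomplete dominance, a heterozygote × heterozygote cross gives a 1:2:1 phenotypic ratio.
The 1:2:1 ratio has 4 parts, so with N = 2737 the expected counts are:
  red: 2737 × 1/4 = 684.25
  roan: 2737 × 2/4 = 1368.5
  white: 2737 × 1/4 = 684.25
χ² = Σ (O − E)² / E
  red: (653 − 684.25)² / 684.25 = 1.4272
  roan: (1387 − 1368.5)² / 1368.5 = 0.2501
  white: (697 − 684.25)² / 684.25 = 0.2376
χ² = 1.4272 + 0.2501 + 0.2376 = 1.9149 ≈ 1.915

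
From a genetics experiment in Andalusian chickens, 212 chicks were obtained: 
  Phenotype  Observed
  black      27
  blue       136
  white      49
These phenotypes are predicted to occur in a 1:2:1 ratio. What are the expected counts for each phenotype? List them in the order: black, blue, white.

Total ratio parts = 4. Expected numbers out of 212:
  black: 212 × 1/4 = 53
  blue: 212 × 2/4 = 106
  white: 212 × 1/4 = 53

53, 106, 53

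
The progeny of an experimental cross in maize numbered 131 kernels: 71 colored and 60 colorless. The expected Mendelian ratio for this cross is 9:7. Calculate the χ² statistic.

0.224

Expected counts for N = 131 under a 9:7 ratio (total parts = 16):
  colored: 131 × 9/16 = 73.6875
  colorless: 131 × 7/16 = 57.3125
χ² = Σ (O − E)² / E
  colored: (71 − 73.6875)² / 73.6875 = 0.0980
  colorless: (60 − 57.3125)² / 57.3125 = 0.1260
χ² = 0.0980 + 0.1260 = 0.224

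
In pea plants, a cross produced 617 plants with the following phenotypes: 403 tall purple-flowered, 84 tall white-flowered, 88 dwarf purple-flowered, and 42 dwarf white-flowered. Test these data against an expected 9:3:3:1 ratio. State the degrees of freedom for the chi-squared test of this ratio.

A goodness-of-fit test with 4 phenotype classes has df = 4 − 1 = 3.

3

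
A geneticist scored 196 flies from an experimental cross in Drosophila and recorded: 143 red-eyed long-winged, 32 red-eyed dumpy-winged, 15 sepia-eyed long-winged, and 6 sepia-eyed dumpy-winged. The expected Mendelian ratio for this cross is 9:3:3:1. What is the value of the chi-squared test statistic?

Expected counts for N = 196 under a 9:3:3:1 ratio (total parts = 16):
  red-eyed long-winged: 196 × 9/16 = 110.25
  red-eyed dumpy-winged: 196 × 3/16 = 36.75
  sepia-eyed long-winged: 196 × 3/16 = 36.75
  sepia-eyed dumpy-winged: 196 × 1/16 = 12.25
χ² = Σ (O − E)² / E
  red-eyed long-winged: (143 − 110.25)² / 110.25 = 9.7285
  red-eyed dumpy-winged: (32 − 36.75)² / 36.75 = 0.6139
  sepia-eyed long-winged: (15 − 36.75)² / 36.75 = 12.8724
  sepia-eyed dumpy-winged: (6 − 12.25)² / 12.25 = 3.1888
χ² = 9.7285 + 0.6139 + 12.8724 + 3.1888 = 26.4036 ≈ 26.404

26.404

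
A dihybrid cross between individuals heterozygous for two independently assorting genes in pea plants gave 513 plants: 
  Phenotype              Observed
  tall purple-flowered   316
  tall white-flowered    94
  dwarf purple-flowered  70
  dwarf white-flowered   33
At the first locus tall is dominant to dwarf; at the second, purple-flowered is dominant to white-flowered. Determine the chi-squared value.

9.816

A dihybrid F₂ with independent assortment and complete dominance at both loci gives a 9:3:3:1 phenotypic ratio.
Under the 9:3:3:1 hypothesis (Σ ratio = 16, N = 513):
  tall purple-flowered: 513 × 9/16 = 288.5625
  tall white-flowered: 513 × 3/16 = 96.1875
  dwarf purple-flowered: 513 × 3/16 = 96.1875
  dwarf white-flowered: 513 × 1/16 = 32.0625
χ² = Σ (O − E)² / E
  tall purple-flowered: (316 − 288.5625)² / 288.5625 = 2.6089
  tall white-flowered: (94 − 96.1875)² / 96.1875 = 0.0497
  dwarf purple-flowered: (70 − 96.1875)² / 96.1875 = 7.1297
  dwarf white-flowered: (33 − 32.0625)² / 32.0625 = 0.0274
χ² = 2.6089 + 0.0497 + 7.1297 + 0.0274 = 9.8157 ≈ 9.816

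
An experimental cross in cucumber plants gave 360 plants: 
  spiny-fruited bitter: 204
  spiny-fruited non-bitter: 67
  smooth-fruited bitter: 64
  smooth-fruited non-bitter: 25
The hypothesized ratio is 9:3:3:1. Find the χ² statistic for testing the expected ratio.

Under the 9:3:3:1 hypothesis (Σ ratio = 16, N = 360):
  spiny-fruited bitter: 360 × 9/16 = 202.5
  spiny-fruited non-bitter: 360 × 3/16 = 67.5
  smooth-fruited bitter: 360 × 3/16 = 67.5
  smooth-fruited non-bitter: 360 × 1/16 = 22.5
χ² = Σ (O − E)² / E
  spiny-fruited bitter: (204 − 202.5)² / 202.5 = 0.0111
  spiny-fruited non-bitter: (67 − 67.5)² / 67.5 = 0.0037
  smooth-fruited bitter: (64 − 67.5)² / 67.5 = 0.1815
  smooth-fruited non-bitter: (25 − 22.5)² / 22.5 = 0.2778
χ² = 0.0111 + 0.0037 + 0.1815 + 0.2778 = 0.4741 ≈ 0.474

0.474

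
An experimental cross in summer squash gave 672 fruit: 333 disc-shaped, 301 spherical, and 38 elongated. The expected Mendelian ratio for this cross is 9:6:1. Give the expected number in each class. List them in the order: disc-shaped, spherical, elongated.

The 9:6:1 ratio has 16 parts, so with N = 672 the expected counts are:
  disc-shaped: 672 × 9/16 = 378
  spherical: 672 × 6/16 = 252
  elongated: 672 × 1/16 = 42

378, 252, 42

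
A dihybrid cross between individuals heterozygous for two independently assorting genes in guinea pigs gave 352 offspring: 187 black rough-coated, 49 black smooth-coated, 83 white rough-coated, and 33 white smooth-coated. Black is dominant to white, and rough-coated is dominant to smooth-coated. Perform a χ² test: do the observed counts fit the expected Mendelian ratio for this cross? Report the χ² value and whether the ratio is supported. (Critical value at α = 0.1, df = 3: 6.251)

14.869; not consistent

A dihybrid F₂ with independent assortment and complete dominance at both loci gives a 9:3:3:1 phenotypic ratio.
Total ratio parts = 16. Expected numbers out of 352:
  black rough-coated: 352 × 9/16 = 198
  black smooth-coated: 352 × 3/16 = 66
  white rough-coated: 352 × 3/16 = 66
  white smooth-coated: 352 × 1/16 = 22
χ² = Σ (O − E)² / E
  black rough-coated: (187 − 198)² / 198 = 0.6111
  black smooth-coated: (49 − 66)² / 66 = 4.3788
  white rough-coated: (83 − 66)² / 66 = 4.3788
  white smooth-coated: (33 − 22)² / 22 = 5.5000
χ² = 0.6111 + 4.3788 + 4.3788 + 5.5000 = 14.8687 ≈ 14.869
Degrees of freedom = 4 − 1 = 3; critical value at α = 0.1 is 6.251.
Since 14.869 > 6.251, we reject the null hypothesis — the data do not fit the 9:3:3:1 ratio.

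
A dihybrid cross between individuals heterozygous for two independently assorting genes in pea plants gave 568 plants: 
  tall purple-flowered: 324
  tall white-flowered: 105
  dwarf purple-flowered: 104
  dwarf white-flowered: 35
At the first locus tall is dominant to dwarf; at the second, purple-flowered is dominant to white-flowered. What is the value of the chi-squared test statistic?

A dihybrid F₂ with independent assortment and complete dominance at both loci gives a 9:3:3:1 phenotypic ratio.
Total ratio parts = 16. Expected numbers out of 568:
  tall purple-flowered: 568 × 9/16 = 319.5
  tall white-flowered: 568 × 3/16 = 106.5
  dwarf purple-flowered: 568 × 3/16 = 106.5
  dwarf white-flowered: 568 × 1/16 = 35.5
χ² = Σ (O − E)² / E
  tall purple-flowered: (324 − 319.5)² / 319.5 = 0.0634
  tall white-flowered: (105 − 106.5)² / 106.5 = 0.0211
  dwarf purple-flowered: (104 − 106.5)² / 106.5 = 0.0587
  dwarf white-flowered: (35 − 35.5)² / 35.5 = 0.0070
χ² = 0.0634 + 0.0211 + 0.0587 + 0.0070 = 0.1502 ≈ 0.150

0.150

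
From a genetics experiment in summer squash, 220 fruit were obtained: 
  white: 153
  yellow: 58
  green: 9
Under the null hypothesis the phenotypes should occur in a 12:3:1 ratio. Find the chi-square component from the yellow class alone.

Total ratio parts = 16. Expected numbers out of 220:
  white: 220 × 12/16 = 165
  yellow: 220 × 3/16 = 41.25
  green: 220 × 1/16 = 13.75
Contribution of yellow: (58 − 41.25)² / 41.25 = 6.8015

6.802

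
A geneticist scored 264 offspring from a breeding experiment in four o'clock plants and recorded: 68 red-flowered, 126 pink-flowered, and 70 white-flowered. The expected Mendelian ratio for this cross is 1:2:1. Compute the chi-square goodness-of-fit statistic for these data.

0.576

Under the 1:2:1 hypothesis (Σ ratio = 4, N = 264):
  red-flowered: 264 × 1/4 = 66
  pink-flowered: 264 × 2/4 = 132
  white-flowered: 264 × 1/4 = 66
χ² = Σ (O − E)² / E
  red-flowered: (68 − 66)² / 66 = 0.0606
  pink-flowered: (126 − 132)² / 132 = 0.2727
  white-flowered: (70 − 66)² / 66 = 0.2424
χ² = 0.0606 + 0.2727 + 0.2424 = 0.5757 ≈ 0.576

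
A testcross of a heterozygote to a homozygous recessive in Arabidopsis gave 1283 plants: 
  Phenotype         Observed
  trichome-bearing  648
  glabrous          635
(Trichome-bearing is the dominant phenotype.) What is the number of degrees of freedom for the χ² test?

A testcross of a heterozygote (Aa × aa) gives a 1:1 phenotypic ratio.
A goodness-of-fit test with 2 phenotype classes has df = 2 − 1 = 1.

1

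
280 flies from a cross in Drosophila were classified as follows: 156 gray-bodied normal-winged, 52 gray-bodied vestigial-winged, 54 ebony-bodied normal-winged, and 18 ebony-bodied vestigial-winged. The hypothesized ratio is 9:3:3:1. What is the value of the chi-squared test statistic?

0.076

Expected counts for N = 280 under a 9:3:3:1 ratio (total parts = 16):
  gray-bodied normal-winged: 280 × 9/16 = 157.5
  gray-bodied vestigial-winged: 280 × 3/16 = 52.5
  ebony-bodied normal-winged: 280 × 3/16 = 52.5
  ebony-bodied vestigial-winged: 280 × 1/16 = 17.5
χ² = Σ (O − E)² / E
  gray-bodied normal-winged: (156 − 157.5)² / 157.5 = 0.0143
  gray-bodied vestigial-winged: (52 − 52.5)² / 52.5 = 0.0048
  ebony-bodied normal-winged: (54 − 52.5)² / 52.5 = 0.0429
  ebony-bodied vestigial-winged: (18 − 17.5)² / 17.5 = 0.0143
χ² = 0.0143 + 0.0048 + 0.0429 + 0.0143 = 0.0763 ≈ 0.076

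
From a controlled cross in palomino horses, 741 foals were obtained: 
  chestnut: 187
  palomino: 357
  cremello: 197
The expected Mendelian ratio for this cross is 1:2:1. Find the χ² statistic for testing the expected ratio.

1.254

Total ratio parts = 4. Expected numbers out of 741:
  chestnut: 741 × 1/4 = 185.25
  palomino: 741 × 2/4 = 370.5
  cremello: 741 × 1/4 = 185.25
χ² = Σ (O − E)² / E
  chestnut: (187 − 185.25)² / 185.25 = 0.0165
  palomino: (357 − 370.5)² / 370.5 = 0.4919
  cremello: (197 − 185.25)² / 185.25 = 0.7453
χ² = 0.0165 + 0.4919 + 0.7453 = 1.2537 ≈ 1.254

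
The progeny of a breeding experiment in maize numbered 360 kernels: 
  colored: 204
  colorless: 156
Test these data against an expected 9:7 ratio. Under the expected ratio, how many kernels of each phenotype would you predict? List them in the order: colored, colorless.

Total ratio parts = 16. Expected numbers out of 360:
  colored: 360 × 9/16 = 202.5
  colorless: 360 × 7/16 = 157.5

202.5, 157.5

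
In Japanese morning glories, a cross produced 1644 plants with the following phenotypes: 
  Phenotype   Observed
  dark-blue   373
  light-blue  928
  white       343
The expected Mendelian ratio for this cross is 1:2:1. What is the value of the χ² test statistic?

The 1:2:1 ratio has 4 parts, so with N = 1644 the expected counts are:
  dark-blue: 1644 × 1/4 = 411
  light-blue: 1644 × 2/4 = 822
  white: 1644 × 1/4 = 411
χ² = Σ (O − E)² / E
  dark-blue: (373 − 411)² / 411 = 3.5134
  light-blue: (928 − 822)² / 822 = 13.6691
  white: (343 − 411)² / 411 = 11.2506
χ² = 3.5134 + 13.6691 + 11.2506 = 28.4331 ≈ 28.433

28.433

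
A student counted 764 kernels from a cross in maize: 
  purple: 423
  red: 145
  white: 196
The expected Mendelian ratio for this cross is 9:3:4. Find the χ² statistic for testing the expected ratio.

Total ratio parts = 16. Expected numbers out of 764:
  purple: 764 × 9/16 = 429.75
  red: 764 × 3/16 = 143.25
  white: 764 × 4/16 = 191
χ² = Σ (O − E)² / E
  purple: (423 − 429.75)² / 429.75 = 0.1060
  red: (145 − 143.25)² / 143.25 = 0.0214
  white: (196 − 191)² / 191 = 0.1309
χ² = 0.1060 + 0.0214 + 0.1309 = 0.2583 ≈ 0.258

0.258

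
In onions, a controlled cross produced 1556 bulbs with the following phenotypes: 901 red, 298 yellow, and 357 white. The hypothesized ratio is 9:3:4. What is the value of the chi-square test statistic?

3.524

The 9:3:4 ratio has 16 parts, so with N = 1556 the expected counts are:
  red: 1556 × 9/16 = 875.25
  yellow: 1556 × 3/16 = 291.75
  white: 1556 × 4/16 = 389
χ² = Σ (O − E)² / E
  red: (901 − 875.25)² / 875.25 = 0.7576
  yellow: (298 − 291.75)² / 291.75 = 0.1339
  white: (357 − 389)² / 389 = 2.6324
χ² = 0.7576 + 0.1339 + 2.6324 = 3.5239 ≈ 3.524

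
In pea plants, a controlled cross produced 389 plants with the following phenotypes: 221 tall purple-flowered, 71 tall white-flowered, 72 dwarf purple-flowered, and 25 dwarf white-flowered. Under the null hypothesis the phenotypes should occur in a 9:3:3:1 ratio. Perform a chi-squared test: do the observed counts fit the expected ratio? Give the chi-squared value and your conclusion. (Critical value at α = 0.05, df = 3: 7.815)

0.105; consistent

Expected counts for N = 389 under a 9:3:3:1 ratio (total parts = 16):
  tall purple-flowered: 389 × 9/16 = 218.8125
  tall white-flowered: 389 × 3/16 = 72.9375
  dwarf purple-flowered: 389 × 3/16 = 72.9375
  dwarf white-flowered: 389 × 1/16 = 24.3125
χ² = Σ (O − E)² / E
  tall purple-flowered: (221 − 218.8125)² / 218.8125 = 0.0219
  tall white-flowered: (71 − 72.9375)² / 72.9375 = 0.0515
  dwarf purple-flowered: (72 − 72.9375)² / 72.9375 = 0.0121
  dwarf white-flowered: (25 − 24.3125)² / 24.3125 = 0.0194
χ² = 0.0219 + 0.0515 + 0.0121 + 0.0194 = 0.1049 ≈ 0.105
Degrees of freedom = 4 − 1 = 3; critical value at α = 0.05 is 7.815.
Since 0.105 < 7.815, we fail to reject the null hypothesis — the data are consistent with the 9:3:3:1 ratio.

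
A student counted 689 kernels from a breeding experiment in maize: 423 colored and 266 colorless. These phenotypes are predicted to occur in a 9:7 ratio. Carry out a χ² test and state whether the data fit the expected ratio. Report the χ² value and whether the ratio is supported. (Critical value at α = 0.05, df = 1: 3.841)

7.406; not consistent

Under the 9:7 hypothesis (Σ ratio = 16, N = 689):
  colored: 689 × 9/16 = 387.5625
  colorless: 689 × 7/16 = 301.4375
χ² = Σ (O − E)² / E
  colored: (423 − 387.5625)² / 387.5625 = 3.2403
  colorless: (266 − 301.4375)² / 301.4375 = 4.1661
χ² = 3.2403 + 4.1661 = 7.4064 ≈ 7.406
Degrees of freedom = 2 − 1 = 1; critical value at α = 0.05 is 3.841.
Since 7.406 > 3.841, we reject the null hypothesis — the data do not fit the 9:7 ratio.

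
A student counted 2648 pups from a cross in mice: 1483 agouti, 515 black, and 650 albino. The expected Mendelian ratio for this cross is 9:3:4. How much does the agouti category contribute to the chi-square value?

Expected counts for N = 2648 under a 9:3:4 ratio (total parts = 16):
  agouti: 2648 × 9/16 = 1489.5
  black: 2648 × 3/16 = 496.5
  albino: 2648 × 4/16 = 662
Contribution of agouti: (1483 − 1489.5)² / 1489.5 = 0.0284

0.028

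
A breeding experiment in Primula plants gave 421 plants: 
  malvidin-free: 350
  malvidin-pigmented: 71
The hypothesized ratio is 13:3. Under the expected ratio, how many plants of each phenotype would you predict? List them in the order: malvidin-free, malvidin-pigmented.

342.0625, 78.9375

Total ratio parts = 16. Expected numbers out of 421:
  malvidin-free: 421 × 13/16 = 342.0625
  malvidin-pigmented: 421 × 3/16 = 78.9375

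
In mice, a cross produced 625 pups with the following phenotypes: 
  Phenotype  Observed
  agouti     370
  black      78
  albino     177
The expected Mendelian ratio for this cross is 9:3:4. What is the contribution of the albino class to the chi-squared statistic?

2.756

Expected counts for N = 625 under a 9:3:4 ratio (total parts = 16):
  agouti: 625 × 9/16 = 351.5625
  black: 625 × 3/16 = 117.1875
  albino: 625 × 4/16 = 156.25
Contribution of albino: (177 − 156.25)² / 156.25 = 2.7556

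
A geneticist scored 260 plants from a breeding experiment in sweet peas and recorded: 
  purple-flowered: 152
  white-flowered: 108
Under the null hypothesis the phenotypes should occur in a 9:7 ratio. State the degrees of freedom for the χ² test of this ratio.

A goodness-of-fit test with 2 phenotype classes has df = 2 − 1 = 1.

1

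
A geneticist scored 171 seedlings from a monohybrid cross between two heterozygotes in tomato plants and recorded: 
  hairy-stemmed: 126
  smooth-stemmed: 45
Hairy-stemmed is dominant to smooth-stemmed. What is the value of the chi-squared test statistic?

0.158

For a monohybrid cross between heterozygotes with complete dominance, the expected phenotypic ratio is 3:1.
Expected counts for N = 171 under a 3:1 ratio (total parts = 4):
  hairy-stemmed: 171 × 3/4 = 128.25
  smooth-stemmed: 171 × 1/4 = 42.75
χ² = Σ (O − E)² / E
  hairy-stemmed: (126 − 128.25)² / 128.25 = 0.0395
  smooth-stemmed: (45 − 42.75)² / 42.75 = 0.1184
χ² = 0.0395 + 0.1184 = 0.1579 ≈ 0.158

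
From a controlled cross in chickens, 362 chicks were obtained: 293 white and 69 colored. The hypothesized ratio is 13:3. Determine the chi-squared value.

Expected counts for N = 362 under a 13:3 ratio (total parts = 16):
  white: 362 × 13/16 = 294.125
  colored: 362 × 3/16 = 67.875
χ² = Σ (O − E)² / E
  white: (293 − 294.125)² / 294.125 = 0.0043
  colored: (69 − 67.875)² / 67.875 = 0.0186
χ² = 0.0043 + 0.0186 = 0.0229 ≈ 0.023

0.023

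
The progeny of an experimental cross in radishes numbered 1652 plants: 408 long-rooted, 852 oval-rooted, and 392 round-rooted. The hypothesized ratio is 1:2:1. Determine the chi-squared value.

Total ratio parts = 4. Expected numbers out of 1652:
  long-rooted: 1652 × 1/4 = 413
  oval-rooted: 1652 × 2/4 = 826
  round-rooted: 1652 × 1/4 = 413
χ² = Σ (O − E)² / E
  long-rooted: (408 − 413)² / 413 = 0.0605
  oval-rooted: (852 − 826)² / 826 = 0.8184
  round-rooted: (392 − 413)² / 413 = 1.0678
χ² = 0.0605 + 0.8184 + 1.0678 = 1.9467 ≈ 1.947

1.947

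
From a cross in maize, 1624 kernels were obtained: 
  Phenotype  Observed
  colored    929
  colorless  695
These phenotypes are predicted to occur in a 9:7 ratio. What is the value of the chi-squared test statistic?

0.601

Under the 9:7 hypothesis (Σ ratio = 16, N = 1624):
  colored: 1624 × 9/16 = 913.5
  colorless: 1624 × 7/16 = 710.5
χ² = Σ (O − E)² / E
  colored: (929 − 913.5)² / 913.5 = 0.2630
  colorless: (695 − 710.5)² / 710.5 = 0.3381
χ² = 0.2630 + 0.3381 = 0.6011 ≈ 0.601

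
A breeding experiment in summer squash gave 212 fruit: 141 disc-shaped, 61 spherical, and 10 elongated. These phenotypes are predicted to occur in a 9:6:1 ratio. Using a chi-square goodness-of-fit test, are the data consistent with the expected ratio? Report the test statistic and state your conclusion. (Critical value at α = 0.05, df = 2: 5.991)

The 9:6:1 ratio has 16 parts, so with N = 212 the expected counts are:
  disc-shaped: 212 × 9/16 = 119.25
  spherical: 212 × 6/16 = 79.5
  elongated: 212 × 1/16 = 13.25
χ² = Σ (O − E)² / E
  disc-shaped: (141 − 119.25)² / 119.25 = 3.9670
  spherical: (61 − 79.5)² / 79.5 = 4.3050
  elongated: (10 − 13.25)² / 13.25 = 0.7972
χ² = 3.9670 + 4.3050 + 0.7972 = 9.0692 ≈ 9.069
Degrees of freedom = 3 − 1 = 2; critical value at α = 0.05 is 5.991.
Since 9.069 > 5.991, we reject the null hypothesis — the data do not fit the 9:6:1 ratio.

9.069; not consistent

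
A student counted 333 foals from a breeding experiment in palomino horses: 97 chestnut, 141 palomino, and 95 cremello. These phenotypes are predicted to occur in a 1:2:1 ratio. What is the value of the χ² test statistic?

7.835

The 1:2:1 ratio has 4 parts, so with N = 333 the expected counts are:
  chestnut: 333 × 1/4 = 83.25
  palomino: 333 × 2/4 = 166.5
  cremello: 333 × 1/4 = 83.25
χ² = Σ (O − E)² / E
  chestnut: (97 − 83.25)² / 83.25 = 2.2710
  palomino: (141 − 166.5)² / 166.5 = 3.9054
  cremello: (95 − 83.25)² / 83.25 = 1.6584
χ² = 2.2710 + 3.9054 + 1.6584 = 7.8348 ≈ 7.835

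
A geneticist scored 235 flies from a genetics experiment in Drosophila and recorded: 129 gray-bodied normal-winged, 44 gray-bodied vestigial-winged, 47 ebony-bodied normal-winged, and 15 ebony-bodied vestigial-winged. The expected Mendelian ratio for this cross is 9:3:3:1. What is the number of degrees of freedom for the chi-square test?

A goodness-of-fit test with 4 phenotype classes has df = 4 − 1 = 3.

3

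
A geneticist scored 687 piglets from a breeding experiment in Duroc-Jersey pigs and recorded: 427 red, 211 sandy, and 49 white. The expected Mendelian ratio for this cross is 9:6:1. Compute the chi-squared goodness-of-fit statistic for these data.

13.552

Under the 9:6:1 hypothesis (Σ ratio = 16, N = 687):
  red: 687 × 9/16 = 386.4375
  sandy: 687 × 6/16 = 257.625
  white: 687 × 1/16 = 42.9375
χ² = Σ (O − E)² / E
  red: (427 − 386.4375)² / 386.4375 = 4.2577
  sandy: (211 − 257.625)² / 257.625 = 8.4382
  white: (49 − 42.9375)² / 42.9375 = 0.8560
χ² = 4.2577 + 8.4382 + 0.8560 = 13.5519 ≈ 13.552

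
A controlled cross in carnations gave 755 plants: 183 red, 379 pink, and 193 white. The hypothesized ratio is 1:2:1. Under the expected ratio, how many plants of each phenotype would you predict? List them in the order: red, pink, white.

The 1:2:1 ratio has 4 parts, so with N = 755 the expected counts are:
  red: 755 × 1/4 = 188.75
  pink: 755 × 2/4 = 377.5
  white: 755 × 1/4 = 188.75

188.75, 377.5, 188.75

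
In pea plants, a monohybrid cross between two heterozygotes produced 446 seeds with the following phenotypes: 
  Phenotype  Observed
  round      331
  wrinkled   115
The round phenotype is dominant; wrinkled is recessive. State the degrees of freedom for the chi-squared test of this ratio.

1

For a monohybrid cross between heterozygotes with complete dominance, the expected phenotypic ratio is 3:1.
A goodness-of-fit test with 2 phenotype classes has df = 2 − 1 = 1.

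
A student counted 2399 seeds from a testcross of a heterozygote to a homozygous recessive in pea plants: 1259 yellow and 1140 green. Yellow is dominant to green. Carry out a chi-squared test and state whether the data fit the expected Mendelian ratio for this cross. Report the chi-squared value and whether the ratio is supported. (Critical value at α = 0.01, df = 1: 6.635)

A testcross of a heterozygote (Aa × aa) gives a 1:1 phenotypic ratio.
The 1:1 ratio has 2 parts, so with N = 2399 the expected counts are:
  yellow: 2399 × 1/2 = 1199.5
  green: 2399 × 1/2 = 1199.5
χ² = Σ (O − E)² / E
  yellow: (1259 − 1199.5)² / 1199.5 = 2.9514
  green: (1140 − 1199.5)² / 1199.5 = 2.9514
χ² = 2.9514 + 2.9514 = 5.9028 ≈ 5.903
Degrees of freedom = 2 − 1 = 1; critical value at α = 0.01 is 6.635.
Since 5.903 < 6.635, we fail to reject the null hypothesis — the data are consistent with the 1:1 ratio.

5.903; consistent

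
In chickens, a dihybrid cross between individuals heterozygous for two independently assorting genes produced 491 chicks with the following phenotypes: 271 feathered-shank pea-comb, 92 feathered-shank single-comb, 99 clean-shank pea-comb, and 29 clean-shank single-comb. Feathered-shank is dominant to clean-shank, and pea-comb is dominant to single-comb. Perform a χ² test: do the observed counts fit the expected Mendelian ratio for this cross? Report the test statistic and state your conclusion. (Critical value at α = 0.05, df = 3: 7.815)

A dihybrid F₂ with independent assortment and complete dominance at both loci gives a 9:3:3:1 phenotypic ratio.
Expected counts for N = 491 under a 9:3:3:1 ratio (total parts = 16):
  feathered-shank pea-comb: 491 × 9/16 = 276.1875
  feathered-shank single-comb: 491 × 3/16 = 92.0625
  clean-shank pea-comb: 491 × 3/16 = 92.0625
  clean-shank single-comb: 491 × 1/16 = 30.6875
χ² = Σ (O − E)² / E
  feathered-shank pea-comb: (271 − 276.1875)² / 276.1875 = 0.0974
  feathered-shank single-comb: (92 − 92.0625)² / 92.0625 = 0.0000
  clean-shank pea-comb: (99 − 92.0625)² / 92.0625 = 0.5228
  clean-shank single-comb: (29 − 30.6875)² / 30.6875 = 0.0928
χ² = 0.0974 + 0.0000 + 0.5228 + 0.0928 = 0.713
Degrees of freedom = 4 − 1 = 3; critical value at α = 0.05 is 7.815.
Since 0.713 < 7.815, we fail to reject the null hypothesis — the data are consistent with the 9:3:3:1 ratio.

0.713; consistent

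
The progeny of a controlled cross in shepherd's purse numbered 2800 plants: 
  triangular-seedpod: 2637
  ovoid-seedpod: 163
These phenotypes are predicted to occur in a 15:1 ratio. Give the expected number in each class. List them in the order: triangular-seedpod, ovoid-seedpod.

2625, 175

The 15:1 ratio has 16 parts, so with N = 2800 the expected counts are:
  triangular-seedpod: 2800 × 15/16 = 2625
  ovoid-seedpod: 2800 × 1/16 = 175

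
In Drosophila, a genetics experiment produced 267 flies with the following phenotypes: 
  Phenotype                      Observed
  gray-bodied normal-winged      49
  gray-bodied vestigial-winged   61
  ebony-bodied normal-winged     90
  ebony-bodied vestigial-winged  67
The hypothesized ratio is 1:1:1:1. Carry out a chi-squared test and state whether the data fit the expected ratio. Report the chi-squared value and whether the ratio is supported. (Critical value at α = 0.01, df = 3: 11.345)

13.315; not consistent

Under the 1:1:1:1 hypothesis (Σ ratio = 4, N = 267):
  gray-bodied normal-winged: 267 × 1/4 = 66.75
  gray-bodied vestigial-winged: 267 × 1/4 = 66.75
  ebony-bodied normal-winged: 267 × 1/4 = 66.75
  ebony-bodied vestigial-winged: 267 × 1/4 = 66.75
χ² = Σ (O − E)² / E
  gray-bodied normal-winged: (49 − 66.75)² / 66.75 = 4.7200
  gray-bodied vestigial-winged: (61 − 66.75)² / 66.75 = 0.4953
  ebony-bodied normal-winged: (90 − 66.75)² / 66.75 = 8.0983
  ebony-bodied vestigial-winged: (67 − 66.75)² / 66.75 = 0.0009
χ² = 4.7200 + 0.4953 + 8.0983 + 0.0009 = 13.3145 ≈ 13.315
Degrees of freedom = 4 − 1 = 3; critical value at α = 0.01 is 11.345.
Since 13.315 > 11.345, we reject the null hypothesis — the data do not fit the 1:1:1:1 ratio.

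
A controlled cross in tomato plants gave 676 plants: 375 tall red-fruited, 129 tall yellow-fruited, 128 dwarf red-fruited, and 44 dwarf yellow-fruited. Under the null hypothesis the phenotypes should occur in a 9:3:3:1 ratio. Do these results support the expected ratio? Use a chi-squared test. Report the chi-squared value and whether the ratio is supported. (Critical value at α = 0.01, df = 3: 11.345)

0.197; consistent

Under the 9:3:3:1 hypothesis (Σ ratio = 16, N = 676):
  tall red-fruited: 676 × 9/16 = 380.25
  tall yellow-fruited: 676 × 3/16 = 126.75
  dwarf red-fruited: 676 × 3/16 = 126.75
  dwarf yellow-fruited: 676 × 1/16 = 42.25
χ² = Σ (O − E)² / E
  tall red-fruited: (375 − 380.25)² / 380.25 = 0.0725
  tall yellow-fruited: (129 − 126.75)² / 126.75 = 0.0399
  dwarf red-fruited: (128 − 126.75)² / 126.75 = 0.0123
  dwarf yellow-fruited: (44 − 42.25)² / 42.25 = 0.0725
χ² = 0.0725 + 0.0399 + 0.0123 + 0.0725 = 0.1972 ≈ 0.197
Degrees of freedom = 4 − 1 = 3; critical value at α = 0.01 is 11.345.
Since 0.197 < 11.345, we fail to reject the null hypothesis — the data are consistent with the 9:3:3:1 ratio.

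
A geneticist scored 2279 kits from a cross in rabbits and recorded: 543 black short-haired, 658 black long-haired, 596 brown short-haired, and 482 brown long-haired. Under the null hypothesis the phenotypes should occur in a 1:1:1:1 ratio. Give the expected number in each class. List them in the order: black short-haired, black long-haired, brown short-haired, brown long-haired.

569.75, 569.75, 569.75, 569.75

The 1:1:1:1 ratio has 4 parts, so with N = 2279 the expected counts are:
  black short-haired: 2279 × 1/4 = 569.75
  black long-haired: 2279 × 1/4 = 569.75
  brown short-haired: 2279 × 1/4 = 569.75
  brown long-haired: 2279 × 1/4 = 569.75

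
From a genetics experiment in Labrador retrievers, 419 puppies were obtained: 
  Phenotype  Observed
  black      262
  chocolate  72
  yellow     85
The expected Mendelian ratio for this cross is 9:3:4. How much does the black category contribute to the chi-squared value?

2.938

Expected counts for N = 419 under a 9:3:4 ratio (total parts = 16):
  black: 419 × 9/16 = 235.6875
  chocolate: 419 × 3/16 = 78.5625
  yellow: 419 × 4/16 = 104.75
Contribution of black: (262 − 235.6875)² / 235.6875 = 2.9376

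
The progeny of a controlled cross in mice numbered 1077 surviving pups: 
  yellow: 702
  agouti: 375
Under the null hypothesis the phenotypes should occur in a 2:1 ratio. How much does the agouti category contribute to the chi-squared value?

The 2:1 ratio has 3 parts, so with N = 1077 the expected counts are:
  yellow: 1077 × 2/3 = 718
  agouti: 1077 × 1/3 = 359
Contribution of agouti: (375 − 359)² / 359 = 0.7131

0.713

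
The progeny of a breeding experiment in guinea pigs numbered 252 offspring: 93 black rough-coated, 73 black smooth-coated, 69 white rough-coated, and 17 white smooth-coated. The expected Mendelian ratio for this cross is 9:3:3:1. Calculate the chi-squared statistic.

40.910

The 9:3:3:1 ratio has 16 parts, so with N = 252 the expected counts are:
  black rough-coated: 252 × 9/16 = 141.75
  black smooth-coated: 252 × 3/16 = 47.25
  white rough-coated: 252 × 3/16 = 47.25
  white smooth-coated: 252 × 1/16 = 15.75
χ² = Σ (O − E)² / E
  black rough-coated: (93 − 141.75)² / 141.75 = 16.7659
  black smooth-coated: (73 − 47.25)² / 47.25 = 14.0331
  white rough-coated: (69 − 47.25)² / 47.25 = 10.0119
  white smooth-coated: (17 − 15.75)² / 15.75 = 0.0992
χ² = 16.7659 + 14.0331 + 10.0119 + 0.0992 = 40.9101 ≈ 40.910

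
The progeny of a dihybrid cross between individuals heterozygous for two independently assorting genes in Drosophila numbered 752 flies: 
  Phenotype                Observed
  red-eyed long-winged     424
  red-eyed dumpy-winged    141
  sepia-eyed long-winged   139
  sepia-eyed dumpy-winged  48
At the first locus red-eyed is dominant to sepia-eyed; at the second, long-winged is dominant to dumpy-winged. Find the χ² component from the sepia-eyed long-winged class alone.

0.028

A dihybrid F₂ with independent assortment and complete dominance at both loci gives a 9:3:3:1 phenotypic ratio.
Total ratio parts = 16. Expected numbers out of 752:
  red-eyed long-winged: 752 × 9/16 = 423
  red-eyed dumpy-winged: 752 × 3/16 = 141
  sepia-eyed long-winged: 752 × 3/16 = 141
  sepia-eyed dumpy-winged: 752 × 1/16 = 47
Contribution of sepia-eyed long-winged: (139 − 141)² / 141 = 0.0284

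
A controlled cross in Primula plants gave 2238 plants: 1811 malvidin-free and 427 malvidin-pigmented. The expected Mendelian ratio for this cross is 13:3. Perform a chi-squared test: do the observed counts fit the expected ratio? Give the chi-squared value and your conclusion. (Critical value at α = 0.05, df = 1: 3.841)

Total ratio parts = 16. Expected numbers out of 2238:
  malvidin-free: 2238 × 13/16 = 1818.375
  malvidin-pigmented: 2238 × 3/16 = 419.625
χ² = Σ (O − E)² / E
  malvidin-free: (1811 − 1818.375)² / 1818.375 = 0.0299
  malvidin-pigmented: (427 − 419.625)² / 419.625 = 0.1296
χ² = 0.0299 + 0.1296 = 0.1595 ≈ 0.160
Degrees of freedom = 2 − 1 = 1; critical value at α = 0.05 is 3.841.
Since 0.160 < 3.841, we fail to reject the null hypothesis — the data are consistent with the 13:3 ratio.

0.160; consistent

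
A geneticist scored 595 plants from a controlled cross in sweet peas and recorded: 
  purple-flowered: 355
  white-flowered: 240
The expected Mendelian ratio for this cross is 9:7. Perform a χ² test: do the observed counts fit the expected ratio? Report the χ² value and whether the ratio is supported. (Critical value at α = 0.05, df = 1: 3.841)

Under the 9:7 hypothesis (Σ ratio = 16, N = 595):
  purple-flowered: 595 × 9/16 = 334.6875
  white-flowered: 595 × 7/16 = 260.3125
χ² = Σ (O − E)² / E
  purple-flowered: (355 − 334.6875)² / 334.6875 = 1.2328
  white-flowered: (240 − 260.3125)² / 260.3125 = 1.5850
χ² = 1.2328 + 1.5850 = 2.8178 ≈ 2.818
Degrees of freedom = 2 − 1 = 1; critical value at α = 0.05 is 3.841.
Since 2.818 < 3.841, we fail to reject the null hypothesis — the data are consistent with the 9:7 ratio.

2.818; consistent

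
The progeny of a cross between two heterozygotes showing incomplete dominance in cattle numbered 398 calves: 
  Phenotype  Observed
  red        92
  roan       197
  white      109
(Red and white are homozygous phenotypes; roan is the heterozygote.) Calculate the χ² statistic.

With incomplete dominance, a heterozygote × heterozygote cross gives a 1:2:1 phenotypic ratio.
Under the 1:2:1 hypothesis (Σ ratio = 4, N = 398):
  red: 398 × 1/4 = 99.5
  roan: 398 × 2/4 = 199
  white: 398 × 1/4 = 99.5
χ² = Σ (O − E)² / E
  red: (92 − 99.5)² / 99.5 = 0.5653
  roan: (197 − 199)² / 199 = 0.0201
  white: (109 − 99.5)² / 99.5 = 0.9070
χ² = 0.5653 + 0.0201 + 0.9070 = 1.4924 ≈ 1.492

1.492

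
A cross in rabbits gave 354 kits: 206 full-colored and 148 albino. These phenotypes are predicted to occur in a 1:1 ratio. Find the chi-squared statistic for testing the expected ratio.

The 1:1 ratio has 2 parts, so with N = 354 the expected counts are:
  full-colored: 354 × 1/2 = 177
  albino: 354 × 1/2 = 177
χ² = Σ (O − E)² / E
  full-colored: (206 − 177)² / 177 = 4.7514
  albino: (148 − 177)² / 177 = 4.7514
χ² = 4.7514 + 4.7514 = 9.5028 ≈ 9.503

9.503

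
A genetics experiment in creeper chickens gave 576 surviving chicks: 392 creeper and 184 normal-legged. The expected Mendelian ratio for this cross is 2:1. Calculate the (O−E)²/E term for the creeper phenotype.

Total ratio parts = 3. Expected numbers out of 576:
  creeper: 576 × 2/3 = 384
  normal-legged: 576 × 1/3 = 192
Contribution of creeper: (392 − 384)² / 384 = 0.1667

0.167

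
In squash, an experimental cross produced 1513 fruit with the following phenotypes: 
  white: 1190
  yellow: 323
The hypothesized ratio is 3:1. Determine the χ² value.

10.760

Under the 3:1 hypothesis (Σ ratio = 4, N = 1513):
  white: 1513 × 3/4 = 1134.75
  yellow: 1513 × 1/4 = 378.25
χ² = Σ (O − E)² / E
  white: (1190 − 1134.75)² / 1134.75 = 2.6901
  yellow: (323 − 378.25)² / 378.25 = 8.0702
χ² = 2.6901 + 8.0702 = 10.7603 ≈ 10.760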